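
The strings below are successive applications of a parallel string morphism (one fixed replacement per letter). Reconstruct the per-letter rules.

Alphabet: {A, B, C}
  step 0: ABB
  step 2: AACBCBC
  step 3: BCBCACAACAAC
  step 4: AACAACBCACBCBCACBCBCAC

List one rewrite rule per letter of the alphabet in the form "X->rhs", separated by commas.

  step 3 ⇒ step 4: BCBCACAACAAC ⇒ A·AC·A·AC·BC·AC·BC·BC·AC·BC·BC·AC
    A ↦ BC
    B ↦ A
    C ↦ AC

A->BC, B->A, C->AC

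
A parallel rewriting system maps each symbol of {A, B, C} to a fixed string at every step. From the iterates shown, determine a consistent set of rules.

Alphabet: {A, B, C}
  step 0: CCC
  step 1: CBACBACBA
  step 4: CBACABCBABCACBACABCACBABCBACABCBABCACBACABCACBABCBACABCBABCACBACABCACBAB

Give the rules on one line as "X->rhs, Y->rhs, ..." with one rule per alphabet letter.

A->B, B->CA, C->CBA

  step 0 ⇒ step 1: CCC ⇒ CBA·CBA·CBA
    C ↦ CBA
    A ↦ B  (constrained at step 1)
    B ↦ CA  (constrained at step 1)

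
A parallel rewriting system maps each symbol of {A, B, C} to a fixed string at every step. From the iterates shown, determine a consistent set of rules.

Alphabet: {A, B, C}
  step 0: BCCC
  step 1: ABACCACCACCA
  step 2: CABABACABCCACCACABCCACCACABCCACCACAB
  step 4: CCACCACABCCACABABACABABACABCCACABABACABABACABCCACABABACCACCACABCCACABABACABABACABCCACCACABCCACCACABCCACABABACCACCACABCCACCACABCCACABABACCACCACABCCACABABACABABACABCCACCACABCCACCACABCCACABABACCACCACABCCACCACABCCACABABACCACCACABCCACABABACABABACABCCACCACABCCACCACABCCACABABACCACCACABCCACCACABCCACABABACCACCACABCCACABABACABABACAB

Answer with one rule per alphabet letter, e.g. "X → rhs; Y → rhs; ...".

A->CAB, B->ABA, C->CCA

  step 1 ⇒ step 2: ABACCACCACCA ⇒ CAB·ABA·CAB·CCA·CCA·CAB·CCA·CCA·CAB·CCA·CCA·CAB
    A ↦ CAB
    B ↦ ABA
    C ↦ CCA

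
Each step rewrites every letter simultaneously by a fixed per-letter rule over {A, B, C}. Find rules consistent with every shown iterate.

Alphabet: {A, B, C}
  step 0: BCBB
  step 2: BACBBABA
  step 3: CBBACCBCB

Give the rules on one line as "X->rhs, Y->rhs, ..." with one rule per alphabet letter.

A->B, B->C, C->BA

  step 2 ⇒ step 3: BACBBABA ⇒ C·B·BA·C·C·B·C·B
    A ↦ B
    B ↦ C
    C ↦ BA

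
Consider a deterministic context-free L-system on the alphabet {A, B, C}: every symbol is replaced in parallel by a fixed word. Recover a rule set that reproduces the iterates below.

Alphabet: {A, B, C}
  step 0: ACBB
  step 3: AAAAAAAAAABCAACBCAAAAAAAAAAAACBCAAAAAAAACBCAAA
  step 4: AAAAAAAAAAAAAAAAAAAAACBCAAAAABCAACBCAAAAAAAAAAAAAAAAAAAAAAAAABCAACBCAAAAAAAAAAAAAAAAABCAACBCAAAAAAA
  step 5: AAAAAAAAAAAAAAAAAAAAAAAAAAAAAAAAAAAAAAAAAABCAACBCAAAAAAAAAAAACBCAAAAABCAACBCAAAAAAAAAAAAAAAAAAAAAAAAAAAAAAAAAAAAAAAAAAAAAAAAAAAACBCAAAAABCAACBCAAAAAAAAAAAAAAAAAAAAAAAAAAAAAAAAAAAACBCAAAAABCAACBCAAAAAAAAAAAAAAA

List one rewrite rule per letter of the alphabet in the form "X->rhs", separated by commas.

  step 4 ⇒ step 5: AAAAAAAAAAAAAAAAAAAAACBCAAAAABCAACBCAAAAAAAAAAAAAAAAAAAAAAAAABCAACBCAAAAAAAAAAAAAAAAABCAACBCAAAAAAA ⇒ AA·AA·AA·AA·AA·AA·AA·AA·AA·AA·AA·AA·AA·AA·AA·AA·AA·AA·AA·AA·AA·BCA·AC·BCA·AA·AA·AA·AA·AA·AC·BCA·AA·AA·BCA·AC·BCA·AA·AA·AA·AA·AA·AA·AA·AA·AA·AA·AA·AA·AA·AA·AA·AA·AA·AA·AA·AA·AA·AA·AA·AA·AA·AC·BCA·AA·AA·BCA·AC·BCA·AA·AA·AA·AA·AA·AA·AA·AA·AA·AA·AA·AA·AA·AA·AA·AA·AA·AC·BCA·AA·AA·BCA·AC·BCA·AA·AA·AA·AA·AA·AA·AA
    A ↦ AA
    B ↦ AC
    C ↦ BCA

A->AA, B->AC, C->BCA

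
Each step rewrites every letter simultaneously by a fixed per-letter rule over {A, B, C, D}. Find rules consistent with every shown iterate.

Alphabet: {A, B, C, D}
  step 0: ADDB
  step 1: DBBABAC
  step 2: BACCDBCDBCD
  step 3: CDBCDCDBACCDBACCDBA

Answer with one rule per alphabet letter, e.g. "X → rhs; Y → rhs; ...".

  step 2 ⇒ step 3: BACCDBCDBCD ⇒ C·DB·CD·CD·BA·C·CD·BA·C·CD·BA
    A ↦ DB
    B ↦ C
    C ↦ CD
    D ↦ BA

A->DB, B->C, C->CD, D->BA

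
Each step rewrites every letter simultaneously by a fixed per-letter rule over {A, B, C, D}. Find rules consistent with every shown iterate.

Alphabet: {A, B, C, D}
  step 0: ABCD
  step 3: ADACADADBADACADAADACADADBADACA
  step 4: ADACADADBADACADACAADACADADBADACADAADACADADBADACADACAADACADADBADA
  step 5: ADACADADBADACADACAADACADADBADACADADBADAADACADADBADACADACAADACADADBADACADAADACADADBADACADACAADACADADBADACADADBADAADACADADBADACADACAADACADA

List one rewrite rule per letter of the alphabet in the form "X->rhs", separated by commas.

A->ADA, B->A, C->DB, D->C

  step 4 ⇒ step 5: ADACADADBADACADACAADACADADBADACADAADACADADBADACADACAADACADADBADA ⇒ ADA·C·ADA·DB·ADA·C·ADA·C·A·ADA·C·ADA·DB·ADA·C·ADA·DB·ADA·ADA·C·ADA·DB·ADA·C·ADA·C·A·ADA·C·ADA·DB·ADA·C·ADA·ADA·C·ADA·DB·ADA·C·ADA·C·A·ADA·C·ADA·DB·ADA·C·ADA·DB·ADA·ADA·C·ADA·DB·ADA·C·ADA·C·A·ADA·C·ADA
    A ↦ ADA
    B ↦ A
    C ↦ DB
    D ↦ C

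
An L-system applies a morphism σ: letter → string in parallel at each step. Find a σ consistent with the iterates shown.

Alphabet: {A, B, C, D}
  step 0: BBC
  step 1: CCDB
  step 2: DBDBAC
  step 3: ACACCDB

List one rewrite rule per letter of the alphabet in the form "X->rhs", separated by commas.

A->C, B->C, C->DB, D->A

  step 2 ⇒ step 3: DBDBAC ⇒ A·C·A·C·C·DB
    A ↦ C
    B ↦ C
    C ↦ DB
    D ↦ A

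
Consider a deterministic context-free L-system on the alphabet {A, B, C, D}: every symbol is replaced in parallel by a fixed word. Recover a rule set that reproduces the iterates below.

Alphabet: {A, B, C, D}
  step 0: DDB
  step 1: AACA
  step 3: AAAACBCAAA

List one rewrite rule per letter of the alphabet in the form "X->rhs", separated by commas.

A->DD, B->CA, C->CB, D->A

  step 0 ⇒ step 1: DDB ⇒ A·A·CA
    B ↦ CA
    D ↦ A
    A ↦ DD  (constrained at step 1)
    C ↦ CB  (constrained at step 1)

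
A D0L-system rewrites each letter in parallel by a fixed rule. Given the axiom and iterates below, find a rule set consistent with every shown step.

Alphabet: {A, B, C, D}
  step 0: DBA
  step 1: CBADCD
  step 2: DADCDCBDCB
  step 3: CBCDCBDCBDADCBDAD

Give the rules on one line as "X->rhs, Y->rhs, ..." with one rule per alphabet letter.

A->CD, B->AD, C->D, D->CB

  step 2 ⇒ step 3: DADCDCBDCB ⇒ CB·CD·CB·D·CB·D·AD·CB·D·AD
    A ↦ CD
    B ↦ AD
    C ↦ D
    D ↦ CB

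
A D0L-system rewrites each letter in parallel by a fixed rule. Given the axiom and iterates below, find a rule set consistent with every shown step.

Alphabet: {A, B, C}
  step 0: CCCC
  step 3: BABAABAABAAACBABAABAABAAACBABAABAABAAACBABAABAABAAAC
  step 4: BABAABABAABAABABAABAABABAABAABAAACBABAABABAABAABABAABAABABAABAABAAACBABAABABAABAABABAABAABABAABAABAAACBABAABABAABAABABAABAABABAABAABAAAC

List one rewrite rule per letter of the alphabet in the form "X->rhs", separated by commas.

A->BAA, B->BA, C->AC

  step 3 ⇒ step 4: BABAABAABAAACBABAABAABAAACBABAABAABAAACBABAABAABAAAC ⇒ BA·BAA·BA·BAA·BAA·BA·BAA·BAA·BA·BAA·BAA·BAA·AC·BA·BAA·BA·BAA·BAA·BA·BAA·BAA·BA·BAA·BAA·BAA·AC·BA·BAA·BA·BAA·BAA·BA·BAA·BAA·BA·BAA·BAA·BAA·AC·BA·BAA·BA·BAA·BAA·BA·BAA·BAA·BA·BAA·BAA·BAA·AC
    A ↦ BAA
    B ↦ BA
    C ↦ AC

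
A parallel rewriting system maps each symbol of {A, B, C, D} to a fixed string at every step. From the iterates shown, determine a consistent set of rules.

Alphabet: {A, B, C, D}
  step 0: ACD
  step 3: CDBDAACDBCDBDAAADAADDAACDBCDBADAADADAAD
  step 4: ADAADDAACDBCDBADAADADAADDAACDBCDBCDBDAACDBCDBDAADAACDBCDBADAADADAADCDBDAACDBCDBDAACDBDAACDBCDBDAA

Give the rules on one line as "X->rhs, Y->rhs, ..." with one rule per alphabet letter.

A->CDB, B->D, C->A, D->DAA

  step 3 ⇒ step 4: CDBDAACDBCDBDAAADAADDAACDBCDBADAADADAAD ⇒ A·DAA·D·DAA·CDB·CDB·A·DAA·D·A·DAA·D·DAA·CDB·CDB·CDB·DAA·CDB·CDB·DAA·DAA·CDB·CDB·A·DAA·D·A·DAA·D·CDB·DAA·CDB·CDB·DAA·CDB·DAA·CDB·CDB·DAA
    A ↦ CDB
    B ↦ D
    C ↦ A
    D ↦ DAA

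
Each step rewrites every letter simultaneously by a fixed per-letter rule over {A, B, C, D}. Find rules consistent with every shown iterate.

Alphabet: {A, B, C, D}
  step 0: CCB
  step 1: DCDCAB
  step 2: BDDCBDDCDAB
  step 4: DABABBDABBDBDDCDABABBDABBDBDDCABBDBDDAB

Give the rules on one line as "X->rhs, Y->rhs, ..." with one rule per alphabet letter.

A->D, B->AB, C->DC, D->BD

  step 1 ⇒ step 2: DCDCAB ⇒ BD·DC·BD·DC·D·AB
    A ↦ D
    B ↦ AB
    C ↦ DC
    D ↦ BD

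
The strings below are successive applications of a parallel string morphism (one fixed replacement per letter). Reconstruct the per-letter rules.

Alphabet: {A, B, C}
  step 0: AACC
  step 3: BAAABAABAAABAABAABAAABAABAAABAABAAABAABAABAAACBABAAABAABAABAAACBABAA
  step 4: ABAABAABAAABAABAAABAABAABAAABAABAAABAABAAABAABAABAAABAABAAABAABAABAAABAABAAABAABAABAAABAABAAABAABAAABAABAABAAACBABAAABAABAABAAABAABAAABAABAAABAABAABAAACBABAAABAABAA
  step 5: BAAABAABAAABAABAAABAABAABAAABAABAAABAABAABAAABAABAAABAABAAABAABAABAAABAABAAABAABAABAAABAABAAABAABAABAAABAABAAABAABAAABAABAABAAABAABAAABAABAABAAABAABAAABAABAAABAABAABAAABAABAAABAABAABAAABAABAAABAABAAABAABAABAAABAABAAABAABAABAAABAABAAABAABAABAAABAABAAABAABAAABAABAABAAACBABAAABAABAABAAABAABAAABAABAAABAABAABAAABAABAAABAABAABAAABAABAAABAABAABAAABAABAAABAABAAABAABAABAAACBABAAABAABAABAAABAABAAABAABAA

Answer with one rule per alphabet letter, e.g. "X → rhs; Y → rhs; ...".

  step 4 ⇒ step 5: ABAABAABAAABAABAAABAABAABAAABAABAAABAABAAABAABAABAAABAABAAABAABAABAAABAABAAABAABAABAAABAABAAABAABAAABAABAABAAACBABAAABAABAABAAABAABAAABAABAAABAABAABAAACBABAAABAABAA ⇒ BAA·A·BAA·BAA·A·BAA·BAA·A·BAA·BAA·BAA·A·BAA·BAA·A·BAA·BAA·BAA·A·BAA·BAA·A·BAA·BAA·A·BAA·BAA·BAA·A·BAA·BAA·A·BAA·BAA·BAA·A·BAA·BAA·A·BAA·BAA·BAA·A·BAA·BAA·A·BAA·BAA·A·BAA·BAA·BAA·A·BAA·BAA·A·BAA·BAA·BAA·A·BAA·BAA·A·BAA·BAA·A·BAA·BAA·BAA·A·BAA·BAA·A·BAA·BAA·BAA·A·BAA·BAA·A·BAA·BAA·A·BAA·BAA·BAA·A·BAA·BAA·A·BAA·BAA·BAA·A·BAA·BAA·A·BAA·BAA·BAA·A·BAA·BAA·A·BAA·BAA·A·BAA·BAA·BAA·ACB·A·BAA·A·BAA·BAA·BAA·A·BAA·BAA·A·BAA·BAA·A·BAA·BAA·BAA·A·BAA·BAA·A·BAA·BAA·BAA·A·BAA·BAA·A·BAA·BAA·BAA·A·BAA·BAA·A·BAA·BAA·A·BAA·BAA·BAA·ACB·A·BAA·A·BAA·BAA·BAA·A·BAA·BAA·A·BAA·BAA
    A ↦ BAA
    B ↦ A
    C ↦ ACB

A->BAA, B->A, C->ACB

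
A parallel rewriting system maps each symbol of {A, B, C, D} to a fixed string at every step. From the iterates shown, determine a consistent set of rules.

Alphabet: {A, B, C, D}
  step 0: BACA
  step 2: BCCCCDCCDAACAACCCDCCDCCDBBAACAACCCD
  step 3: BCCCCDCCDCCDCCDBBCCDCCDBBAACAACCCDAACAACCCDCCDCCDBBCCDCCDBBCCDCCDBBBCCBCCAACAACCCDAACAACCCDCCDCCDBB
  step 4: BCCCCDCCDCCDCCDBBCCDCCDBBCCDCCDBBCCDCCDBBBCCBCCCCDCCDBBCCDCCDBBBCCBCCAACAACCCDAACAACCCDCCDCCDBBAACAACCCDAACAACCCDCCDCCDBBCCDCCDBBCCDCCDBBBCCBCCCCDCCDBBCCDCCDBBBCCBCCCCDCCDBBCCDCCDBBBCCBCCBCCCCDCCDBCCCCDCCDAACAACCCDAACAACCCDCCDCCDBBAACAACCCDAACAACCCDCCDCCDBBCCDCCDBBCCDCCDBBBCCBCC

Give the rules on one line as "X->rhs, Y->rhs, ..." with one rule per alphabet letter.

  step 3 ⇒ step 4: BCCCCDCCDCCDCCDBBCCDCCDBBAACAACCCDAACAACCCDCCDCCDBBCCDCCDBBCCDCCDBBBCCBCCAACAACCCDAACAACCCDCCDCCDBB ⇒ BCC·CCD·CCD·CCD·CCD·BB·CCD·CCD·BB·CCD·CCD·BB·CCD·CCD·BB·BCC·BCC·CCD·CCD·BB·CCD·CCD·BB·BCC·BCC·AAC·AAC·CCD·AAC·AAC·CCD·CCD·CCD·BB·AAC·AAC·CCD·AAC·AAC·CCD·CCD·CCD·BB·CCD·CCD·BB·CCD·CCD·BB·BCC·BCC·CCD·CCD·BB·CCD·CCD·BB·BCC·BCC·CCD·CCD·BB·CCD·CCD·BB·BCC·BCC·BCC·CCD·CCD·BCC·CCD·CCD·AAC·AAC·CCD·AAC·AAC·CCD·CCD·CCD·BB·AAC·AAC·CCD·AAC·AAC·CCD·CCD·CCD·BB·CCD·CCD·BB·CCD·CCD·BB·BCC·BCC
    A ↦ AAC
    B ↦ BCC
    C ↦ CCD
    D ↦ BB

A->AAC, B->BCC, C->CCD, D->BB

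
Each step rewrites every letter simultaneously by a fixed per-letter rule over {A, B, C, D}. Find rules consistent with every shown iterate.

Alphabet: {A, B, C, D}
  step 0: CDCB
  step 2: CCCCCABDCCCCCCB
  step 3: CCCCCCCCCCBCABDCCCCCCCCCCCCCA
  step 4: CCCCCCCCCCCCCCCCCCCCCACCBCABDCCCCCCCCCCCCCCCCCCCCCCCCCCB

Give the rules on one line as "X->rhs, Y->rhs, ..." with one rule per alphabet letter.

  step 3 ⇒ step 4: CCCCCCCCCCBCABDCCCCCCCCCCCCCA ⇒ CC·CC·CC·CC·CC·CC·CC·CC·CC·CC·CA·CC·B·CA·BD·CC·CC·CC·CC·CC·CC·CC·CC·CC·CC·CC·CC·CC·B
    A ↦ B
    B ↦ CA
    C ↦ CC
    D ↦ BD

A->B, B->CA, C->CC, D->BD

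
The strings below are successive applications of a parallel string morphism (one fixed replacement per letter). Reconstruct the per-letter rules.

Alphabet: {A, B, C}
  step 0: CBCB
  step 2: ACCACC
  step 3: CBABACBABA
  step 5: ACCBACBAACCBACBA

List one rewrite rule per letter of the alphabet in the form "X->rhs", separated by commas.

A->C, B->A, C->BA

  step 2 ⇒ step 3: ACCACC ⇒ C·BA·BA·C·BA·BA
    A ↦ C
    C ↦ BA
    B ↦ A  (constrained at step 0)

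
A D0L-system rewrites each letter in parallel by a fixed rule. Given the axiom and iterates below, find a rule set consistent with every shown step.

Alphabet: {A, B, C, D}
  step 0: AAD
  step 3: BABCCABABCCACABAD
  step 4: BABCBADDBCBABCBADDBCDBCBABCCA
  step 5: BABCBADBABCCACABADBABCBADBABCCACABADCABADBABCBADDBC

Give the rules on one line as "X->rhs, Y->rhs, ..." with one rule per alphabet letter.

  step 4 ⇒ step 5: BABCBADDBCBABCBADDBCDBCBABCCA ⇒ BA·BC·BA·D·BA·BC·CA·CA·BA·D·BA·BC·BA·D·BA·BC·CA·CA·BA·D·CA·BA·D·BA·BC·BA·D·D·BC
    A ↦ BC
    B ↦ BA
    C ↦ D
    D ↦ CA

A->BC, B->BA, C->D, D->CA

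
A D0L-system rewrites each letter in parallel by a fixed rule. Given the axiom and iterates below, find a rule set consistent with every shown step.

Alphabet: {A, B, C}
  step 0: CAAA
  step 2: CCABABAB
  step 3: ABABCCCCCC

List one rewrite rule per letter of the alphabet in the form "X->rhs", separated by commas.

A->C, B->C, C->AB

  step 2 ⇒ step 3: CCABABAB ⇒ AB·AB·C·C·C·C·C·C
    A ↦ C
    B ↦ C
    C ↦ AB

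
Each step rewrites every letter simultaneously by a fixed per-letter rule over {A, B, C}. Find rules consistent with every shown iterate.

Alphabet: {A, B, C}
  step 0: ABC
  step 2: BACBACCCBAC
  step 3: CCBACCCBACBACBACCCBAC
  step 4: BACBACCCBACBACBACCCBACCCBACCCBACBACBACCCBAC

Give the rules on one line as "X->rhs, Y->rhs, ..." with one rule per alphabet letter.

A->C, B->C, C->BAC

  step 3 ⇒ step 4: CCBACCCBACBACBACCCBAC ⇒ BAC·BAC·C·C·BAC·BAC·BAC·C·C·BAC·C·C·BAC·C·C·BAC·BAC·BAC·C·C·BAC
    A ↦ C
    B ↦ C
    C ↦ BAC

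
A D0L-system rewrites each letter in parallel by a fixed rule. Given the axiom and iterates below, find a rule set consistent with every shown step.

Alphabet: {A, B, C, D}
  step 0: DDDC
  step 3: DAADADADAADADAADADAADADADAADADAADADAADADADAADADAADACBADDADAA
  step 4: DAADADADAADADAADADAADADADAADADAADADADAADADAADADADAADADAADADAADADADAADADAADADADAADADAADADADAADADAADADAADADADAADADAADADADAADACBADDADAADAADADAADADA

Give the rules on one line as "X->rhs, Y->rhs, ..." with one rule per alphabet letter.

A->DA, B->AD, C->CB, D->DAA

  step 3 ⇒ step 4: DAADADADAADADAADADAADADADAADADAADADAADADADAADADAADACBADDADAA ⇒ DAA·DA·DA·DAA·DA·DAA·DA·DAA·DA·DA·DAA·DA·DAA·DA·DA·DAA·DA·DAA·DA·DA·DAA·DA·DAA·DA·DAA·DA·DA·DAA·DA·DAA·DA·DA·DAA·DA·DAA·DA·DA·DAA·DA·DAA·DA·DAA·DA·DA·DAA·DA·DAA·DA·DA·DAA·DA·CB·AD·DA·DAA·DAA·DA·DAA·DA·DA
    A ↦ DA
    B ↦ AD
    C ↦ CB
    D ↦ DAA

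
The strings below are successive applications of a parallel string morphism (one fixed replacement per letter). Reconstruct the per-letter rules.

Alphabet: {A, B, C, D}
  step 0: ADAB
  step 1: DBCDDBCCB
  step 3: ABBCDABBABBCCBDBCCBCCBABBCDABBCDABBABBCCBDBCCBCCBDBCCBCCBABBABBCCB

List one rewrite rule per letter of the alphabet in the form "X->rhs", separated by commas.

  step 0 ⇒ step 1: ADAB ⇒ DB·CD·DB·CCB
    A ↦ DB
    B ↦ CCB
    D ↦ CD
    C ↦ ABB  (constrained at step 1)

A->DB, B->CCB, C->ABB, D->CD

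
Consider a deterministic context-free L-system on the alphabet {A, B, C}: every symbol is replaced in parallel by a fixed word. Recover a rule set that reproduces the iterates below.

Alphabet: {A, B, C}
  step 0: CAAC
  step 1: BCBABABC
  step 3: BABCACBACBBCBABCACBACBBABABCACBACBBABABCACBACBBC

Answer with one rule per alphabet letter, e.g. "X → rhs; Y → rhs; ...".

  step 0 ⇒ step 1: CAAC ⇒ BC·BA·BA·BC
    A ↦ BA
    C ↦ BC
    B ↦ ACB  (constrained at step 1)

A->BA, B->ACB, C->BC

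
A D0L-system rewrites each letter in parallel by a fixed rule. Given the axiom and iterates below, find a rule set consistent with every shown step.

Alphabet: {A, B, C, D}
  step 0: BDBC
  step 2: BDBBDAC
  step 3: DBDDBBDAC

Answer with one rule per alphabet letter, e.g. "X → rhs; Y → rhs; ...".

  step 2 ⇒ step 3: BDBBDAC ⇒ D·B·D·D·B·BD·AC
    A ↦ BD
    B ↦ D
    C ↦ AC
    D ↦ B

A->BD, B->D, C->AC, D->B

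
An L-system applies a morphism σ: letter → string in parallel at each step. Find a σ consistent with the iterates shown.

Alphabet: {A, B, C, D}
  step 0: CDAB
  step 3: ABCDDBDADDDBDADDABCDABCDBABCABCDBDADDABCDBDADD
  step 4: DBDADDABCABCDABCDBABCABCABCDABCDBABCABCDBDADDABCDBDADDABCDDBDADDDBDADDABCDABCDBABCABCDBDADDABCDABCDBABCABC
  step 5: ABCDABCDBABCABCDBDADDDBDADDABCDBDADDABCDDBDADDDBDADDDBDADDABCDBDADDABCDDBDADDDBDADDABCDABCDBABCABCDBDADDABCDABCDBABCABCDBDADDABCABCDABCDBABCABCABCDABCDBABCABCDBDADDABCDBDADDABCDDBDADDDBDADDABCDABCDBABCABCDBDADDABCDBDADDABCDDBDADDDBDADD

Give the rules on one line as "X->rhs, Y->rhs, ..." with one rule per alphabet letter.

  step 4 ⇒ step 5: DBDADDABCABCDABCDBABCABCABCDABCDBABCABCDBDADDABCDBDADDABCDDBDADDDBDADDABCDABCDBABCABCDBDADDABCDABCDBABCABC ⇒ ABC·D·ABC·DB·ABC·ABC·DB·D·ADD·DB·D·ADD·ABC·DB·D·ADD·ABC·D·DB·D·ADD·DB·D·ADD·DB·D·ADD·ABC·DB·D·ADD·ABC·D·DB·D·ADD·DB·D·ADD·ABC·D·ABC·DB·ABC·ABC·DB·D·ADD·ABC·D·ABC·DB·ABC·ABC·DB·D·ADD·ABC·ABC·D·ABC·DB·ABC·ABC·ABC·D·ABC·DB·ABC·ABC·DB·D·ADD·ABC·DB·D·ADD·ABC·D·DB·D·ADD·DB·D·ADD·ABC·D·ABC·DB·ABC·ABC·DB·D·ADD·ABC·DB·D·ADD·ABC·D·DB·D·ADD·DB·D·ADD
    A ↦ DB
    B ↦ D
    C ↦ ADD
    D ↦ ABC

A->DB, B->D, C->ADD, D->ABC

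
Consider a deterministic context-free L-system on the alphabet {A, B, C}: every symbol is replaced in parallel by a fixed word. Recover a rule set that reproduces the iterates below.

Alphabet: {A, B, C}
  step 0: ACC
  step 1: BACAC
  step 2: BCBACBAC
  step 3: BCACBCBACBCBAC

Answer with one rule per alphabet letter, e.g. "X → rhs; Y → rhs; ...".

  step 2 ⇒ step 3: BCBACBAC ⇒ BC·AC·BC·B·AC·BC·B·AC
    A ↦ B
    B ↦ BC
    C ↦ AC

A->B, B->BC, C->AC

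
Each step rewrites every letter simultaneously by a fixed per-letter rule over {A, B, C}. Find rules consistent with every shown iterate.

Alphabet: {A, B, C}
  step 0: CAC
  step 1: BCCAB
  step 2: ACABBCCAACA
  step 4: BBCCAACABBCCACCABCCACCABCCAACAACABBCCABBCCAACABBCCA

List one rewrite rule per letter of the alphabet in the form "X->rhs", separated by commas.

A->CCA, B->ACA, C->B

  step 1 ⇒ step 2: BCCAB ⇒ ACA·B·B·CCA·ACA
    A ↦ CCA
    B ↦ ACA
    C ↦ B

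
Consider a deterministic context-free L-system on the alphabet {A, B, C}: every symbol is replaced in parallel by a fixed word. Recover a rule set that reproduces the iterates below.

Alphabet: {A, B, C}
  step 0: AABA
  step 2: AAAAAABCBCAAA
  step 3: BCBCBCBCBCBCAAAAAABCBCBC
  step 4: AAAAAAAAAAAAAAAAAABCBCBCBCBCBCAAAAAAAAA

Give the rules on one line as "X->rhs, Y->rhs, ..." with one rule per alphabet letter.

A->BC, B->AA, C->A

  step 3 ⇒ step 4: BCBCBCBCBCBCAAAAAABCBCBC ⇒ AA·A·AA·A·AA·A·AA·A·AA·A·AA·A·BC·BC·BC·BC·BC·BC·AA·A·AA·A·AA·A
    A ↦ BC
    B ↦ AA
    C ↦ A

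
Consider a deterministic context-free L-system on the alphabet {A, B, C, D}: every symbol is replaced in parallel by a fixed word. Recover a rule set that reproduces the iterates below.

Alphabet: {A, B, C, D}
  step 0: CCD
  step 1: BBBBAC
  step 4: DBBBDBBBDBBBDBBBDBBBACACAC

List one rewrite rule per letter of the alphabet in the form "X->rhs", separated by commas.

A->DB, B->D, C->BB, D->AC

  step 0 ⇒ step 1: CCD ⇒ BB·BB·AC
    C ↦ BB
    D ↦ AC
    A ↦ DB  (constrained at step 1)
    B ↦ D  (constrained at step 1)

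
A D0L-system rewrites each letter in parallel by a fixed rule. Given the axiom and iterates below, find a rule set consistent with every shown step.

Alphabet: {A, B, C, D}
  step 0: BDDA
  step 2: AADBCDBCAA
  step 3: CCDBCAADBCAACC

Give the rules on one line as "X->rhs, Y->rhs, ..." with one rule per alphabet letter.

  step 2 ⇒ step 3: AADBCDBCAA ⇒ C·C·DB·C·AA·DB·C·AA·C·C
    A ↦ C
    B ↦ C
    C ↦ AA
    D ↦ DB

A->C, B->C, C->AA, D->DB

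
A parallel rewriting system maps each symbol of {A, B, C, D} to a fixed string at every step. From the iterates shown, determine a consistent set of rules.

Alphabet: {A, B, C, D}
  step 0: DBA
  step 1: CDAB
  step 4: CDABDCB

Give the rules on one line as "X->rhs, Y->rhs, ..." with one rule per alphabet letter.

  step 0 ⇒ step 1: DBA ⇒ C·D·AB
    A ↦ AB
    B ↦ D
    D ↦ C
    C ↦ B  (constrained at step 1)

A->AB, B->D, C->B, D->C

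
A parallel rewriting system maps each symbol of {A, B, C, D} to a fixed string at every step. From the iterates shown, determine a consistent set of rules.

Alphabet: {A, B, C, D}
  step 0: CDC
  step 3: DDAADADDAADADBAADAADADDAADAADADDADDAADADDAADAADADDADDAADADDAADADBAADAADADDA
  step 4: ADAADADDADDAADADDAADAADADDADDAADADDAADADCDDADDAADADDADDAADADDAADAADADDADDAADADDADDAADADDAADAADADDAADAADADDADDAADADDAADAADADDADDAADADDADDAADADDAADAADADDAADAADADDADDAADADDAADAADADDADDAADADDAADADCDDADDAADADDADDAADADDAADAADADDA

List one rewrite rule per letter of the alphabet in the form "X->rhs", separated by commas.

  step 3 ⇒ step 4: DDAADADDAADADBAADAADADDAADAADADDADDAADADDAADAADADDADDAADADDAADADBAADAADADDA ⇒ ADA·ADA·DDA·DDA·ADA·DDA·ADA·ADA·DDA·DDA·ADA·DDA·ADA·DC·DDA·DDA·ADA·DDA·DDA·ADA·DDA·ADA·ADA·DDA·DDA·ADA·DDA·DDA·ADA·DDA·ADA·ADA·DDA·ADA·ADA·DDA·DDA·ADA·DDA·ADA·ADA·DDA·DDA·ADA·DDA·DDA·ADA·DDA·ADA·ADA·DDA·ADA·ADA·DDA·DDA·ADA·DDA·ADA·ADA·DDA·DDA·ADA·DDA·ADA·DC·DDA·DDA·ADA·DDA·DDA·ADA·DDA·ADA·ADA·DDA
    A ↦ DDA
    B ↦ DC
    D ↦ ADA
    C ↦ DBA  (constrained at step 0)

A->DDA, B->DC, C->DBA, D->ADA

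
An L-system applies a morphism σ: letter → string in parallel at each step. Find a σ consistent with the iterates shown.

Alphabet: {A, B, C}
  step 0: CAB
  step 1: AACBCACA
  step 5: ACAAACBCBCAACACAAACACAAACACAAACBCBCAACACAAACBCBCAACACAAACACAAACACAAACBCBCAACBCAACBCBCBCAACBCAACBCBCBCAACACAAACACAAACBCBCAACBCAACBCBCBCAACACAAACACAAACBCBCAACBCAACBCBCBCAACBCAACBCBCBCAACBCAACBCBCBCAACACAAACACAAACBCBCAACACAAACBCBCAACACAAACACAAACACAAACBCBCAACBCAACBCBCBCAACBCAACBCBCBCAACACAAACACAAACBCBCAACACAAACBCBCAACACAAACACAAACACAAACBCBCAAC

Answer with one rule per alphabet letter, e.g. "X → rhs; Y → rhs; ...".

  step 0 ⇒ step 1: CAB ⇒ AAC·BC·ACA
    A ↦ BC
    B ↦ ACA
    C ↦ AAC

A->BC, B->ACA, C->AAC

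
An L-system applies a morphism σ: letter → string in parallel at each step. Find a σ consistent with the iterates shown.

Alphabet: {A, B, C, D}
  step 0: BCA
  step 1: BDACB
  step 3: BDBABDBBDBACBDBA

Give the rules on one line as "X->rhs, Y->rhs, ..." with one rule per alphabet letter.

A->B, B->BD, C->AC, D->BA

  step 0 ⇒ step 1: BCA ⇒ BD·AC·B
    A ↦ B
    B ↦ BD
    C ↦ AC
    D ↦ BA  (constrained at step 1)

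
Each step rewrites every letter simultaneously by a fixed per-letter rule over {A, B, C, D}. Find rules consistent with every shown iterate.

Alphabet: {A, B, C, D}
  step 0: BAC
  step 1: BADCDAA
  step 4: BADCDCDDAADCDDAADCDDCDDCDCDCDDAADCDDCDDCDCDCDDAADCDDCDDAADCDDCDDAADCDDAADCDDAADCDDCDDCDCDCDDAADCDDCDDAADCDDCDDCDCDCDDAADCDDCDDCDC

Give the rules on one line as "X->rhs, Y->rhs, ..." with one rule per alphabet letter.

  step 0 ⇒ step 1: BAC ⇒ BA·DC·DAA
    A ↦ DC
    B ↦ BA
    C ↦ DAA
    D ↦ DCD  (constrained at step 1)

A->DC, B->BA, C->DAA, D->DCD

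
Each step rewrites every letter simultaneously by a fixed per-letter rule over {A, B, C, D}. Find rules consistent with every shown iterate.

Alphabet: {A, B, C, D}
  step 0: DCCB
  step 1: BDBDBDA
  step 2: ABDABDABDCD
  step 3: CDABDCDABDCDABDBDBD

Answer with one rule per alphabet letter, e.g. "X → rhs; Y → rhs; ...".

A->CD, B->A, C->BD, D->BD

  step 2 ⇒ step 3: ABDABDABDCD ⇒ CD·A·BD·CD·A·BD·CD·A·BD·BD·BD
    A ↦ CD
    B ↦ A
    C ↦ BD
    D ↦ BD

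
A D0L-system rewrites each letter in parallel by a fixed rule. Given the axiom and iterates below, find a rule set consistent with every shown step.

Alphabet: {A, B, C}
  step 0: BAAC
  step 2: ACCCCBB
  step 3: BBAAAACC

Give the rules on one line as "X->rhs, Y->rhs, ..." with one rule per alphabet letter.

  step 2 ⇒ step 3: ACCCCBB ⇒ BB·A·A·A·A·C·C
    A ↦ BB
    B ↦ C
    C ↦ A

A->BB, B->C, C->A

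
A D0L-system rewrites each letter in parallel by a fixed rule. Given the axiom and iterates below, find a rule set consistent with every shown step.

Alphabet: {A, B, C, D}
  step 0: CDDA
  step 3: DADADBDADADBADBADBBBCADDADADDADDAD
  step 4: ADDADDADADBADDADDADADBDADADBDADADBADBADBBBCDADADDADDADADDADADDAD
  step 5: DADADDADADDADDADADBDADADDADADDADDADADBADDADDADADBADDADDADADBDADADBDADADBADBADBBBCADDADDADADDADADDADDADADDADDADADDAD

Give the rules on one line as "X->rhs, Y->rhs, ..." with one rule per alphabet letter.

  step 4 ⇒ step 5: ADDADDADADBADDADDADADBDADADBDADADBADBADBBBCDADADDADDADADDADADDAD ⇒ D·AD·AD·D·AD·AD·D·AD·D·AD·ADB·D·AD·AD·D·AD·AD·D·AD·D·AD·ADB·AD·D·AD·D·AD·ADB·AD·D·AD·D·AD·ADB·D·AD·ADB·D·AD·ADB·ADB·ADB·BBC·AD·D·AD·D·AD·AD·D·AD·AD·D·AD·D·AD·AD·D·AD·D·AD·AD·D·AD
    A ↦ D
    B ↦ ADB
    C ↦ BBC
    D ↦ AD

A->D, B->ADB, C->BBC, D->AD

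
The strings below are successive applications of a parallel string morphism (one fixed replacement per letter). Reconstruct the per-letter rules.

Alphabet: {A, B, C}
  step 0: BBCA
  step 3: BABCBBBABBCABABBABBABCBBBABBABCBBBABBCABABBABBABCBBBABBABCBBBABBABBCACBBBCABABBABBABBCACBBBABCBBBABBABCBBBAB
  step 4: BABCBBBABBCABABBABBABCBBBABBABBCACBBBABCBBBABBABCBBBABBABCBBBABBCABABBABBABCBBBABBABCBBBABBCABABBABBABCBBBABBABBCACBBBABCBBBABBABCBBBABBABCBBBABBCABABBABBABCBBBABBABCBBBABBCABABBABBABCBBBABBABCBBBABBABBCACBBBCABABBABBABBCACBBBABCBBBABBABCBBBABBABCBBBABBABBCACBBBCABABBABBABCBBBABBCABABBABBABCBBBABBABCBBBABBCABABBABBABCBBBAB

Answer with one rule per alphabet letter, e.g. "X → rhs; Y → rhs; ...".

  step 3 ⇒ step 4: BABCBBBABBCABABBABBABCBBBABBABCBBBABBCABABBABBABCBBBABBABCBBBABBABBCACBBBCABABBABBABBCACBBBABCBBBABBABCBBBAB ⇒ BAB·CBB·BAB·BCA·BAB·BAB·BAB·CBB·BAB·BAB·BCA·CBB·BAB·CBB·BAB·BAB·CBB·BAB·BAB·CBB·BAB·BCA·BAB·BAB·BAB·CBB·BAB·BAB·CBB·BAB·BCA·BAB·BAB·BAB·CBB·BAB·BAB·BCA·CBB·BAB·CBB·BAB·BAB·CBB·BAB·BAB·CBB·BAB·BCA·BAB·BAB·BAB·CBB·BAB·BAB·CBB·BAB·BCA·BAB·BAB·BAB·CBB·BAB·BAB·CBB·BAB·BAB·BCA·CBB·BCA·BAB·BAB·BAB·BCA·CBB·BAB·CBB·BAB·BAB·CBB·BAB·BAB·CBB·BAB·BAB·BCA·CBB·BCA·BAB·BAB·BAB·CBB·BAB·BCA·BAB·BAB·BAB·CBB·BAB·BAB·CBB·BAB·BCA·BAB·BAB·BAB·CBB·BAB
    A ↦ CBB
    B ↦ BAB
    C ↦ BCA

A->CBB, B->BAB, C->BCA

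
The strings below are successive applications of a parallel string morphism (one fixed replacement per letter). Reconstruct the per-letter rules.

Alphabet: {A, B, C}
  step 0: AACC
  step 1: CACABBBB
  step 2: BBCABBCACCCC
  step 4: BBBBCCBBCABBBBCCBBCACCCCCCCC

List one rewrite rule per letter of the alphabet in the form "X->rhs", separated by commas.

  step 1 ⇒ step 2: CACABBBB ⇒ BB·CA·BB·CA·C·C·C·C
    A ↦ CA
    B ↦ C
    C ↦ BB

A->CA, B->C, C->BB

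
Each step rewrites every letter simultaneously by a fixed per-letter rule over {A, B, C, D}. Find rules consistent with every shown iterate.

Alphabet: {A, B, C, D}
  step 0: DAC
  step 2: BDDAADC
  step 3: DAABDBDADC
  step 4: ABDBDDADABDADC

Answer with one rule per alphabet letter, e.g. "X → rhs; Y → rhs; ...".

  step 3 ⇒ step 4: DAABDBDADC ⇒ A·BD·BD·D·A·D·A·BD·A·DC
    A ↦ BD
    B ↦ D
    C ↦ DC
    D ↦ A

A->BD, B->D, C->DC, D->A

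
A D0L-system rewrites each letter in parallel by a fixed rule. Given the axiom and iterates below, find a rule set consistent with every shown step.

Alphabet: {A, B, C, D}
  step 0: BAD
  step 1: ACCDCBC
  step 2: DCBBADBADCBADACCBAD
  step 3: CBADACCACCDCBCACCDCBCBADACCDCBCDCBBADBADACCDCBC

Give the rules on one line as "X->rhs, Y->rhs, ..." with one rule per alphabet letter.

  step 2 ⇒ step 3: DCBBADBADCBADACCBAD ⇒ C·BAD·ACC·ACC·DCB·C·ACC·DCB·C·BAD·ACC·DCB·C·DCB·BAD·BAD·ACC·DCB·C
    A ↦ DCB
    B ↦ ACC
    C ↦ BAD
    D ↦ C

A->DCB, B->ACC, C->BAD, D->C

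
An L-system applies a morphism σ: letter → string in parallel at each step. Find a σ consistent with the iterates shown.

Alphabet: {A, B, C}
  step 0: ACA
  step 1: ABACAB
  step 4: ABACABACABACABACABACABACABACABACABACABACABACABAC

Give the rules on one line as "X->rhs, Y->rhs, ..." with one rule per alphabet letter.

A->AB, B->AC, C->AC

  step 0 ⇒ step 1: ACA ⇒ AB·AC·AB
    A ↦ AB
    C ↦ AC
    B ↦ AC  (constrained at step 1)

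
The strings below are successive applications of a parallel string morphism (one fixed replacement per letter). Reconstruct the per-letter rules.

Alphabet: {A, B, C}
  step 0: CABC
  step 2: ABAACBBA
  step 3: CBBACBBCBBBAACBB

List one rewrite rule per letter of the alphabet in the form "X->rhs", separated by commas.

A->CBB, B->A, C->B

  step 2 ⇒ step 3: ABAACBBA ⇒ CBB·A·CBB·CBB·B·A·A·CBB
    A ↦ CBB
    B ↦ A
    C ↦ B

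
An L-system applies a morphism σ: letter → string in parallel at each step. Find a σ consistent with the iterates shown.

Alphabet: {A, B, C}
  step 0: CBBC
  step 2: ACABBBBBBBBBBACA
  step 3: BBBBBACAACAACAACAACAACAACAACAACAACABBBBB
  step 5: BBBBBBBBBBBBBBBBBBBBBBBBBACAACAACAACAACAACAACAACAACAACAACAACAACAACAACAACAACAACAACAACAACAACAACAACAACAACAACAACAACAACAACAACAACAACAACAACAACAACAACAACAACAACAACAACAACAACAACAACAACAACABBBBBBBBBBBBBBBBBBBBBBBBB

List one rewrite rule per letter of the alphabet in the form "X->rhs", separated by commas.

A->BB, B->ACA, C->B

  step 2 ⇒ step 3: ACABBBBBBBBBBACA ⇒ BB·B·BB·ACA·ACA·ACA·ACA·ACA·ACA·ACA·ACA·ACA·ACA·BB·B·BB
    A ↦ BB
    B ↦ ACA
    C ↦ B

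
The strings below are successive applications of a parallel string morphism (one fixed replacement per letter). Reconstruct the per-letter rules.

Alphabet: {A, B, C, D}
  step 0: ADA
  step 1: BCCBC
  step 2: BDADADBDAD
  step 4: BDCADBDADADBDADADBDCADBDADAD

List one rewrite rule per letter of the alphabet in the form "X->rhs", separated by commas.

  step 1 ⇒ step 2: BCCBC ⇒ BD·AD·AD·BD·AD
    B ↦ BD
    C ↦ AD
  step 0 ⇒ step 1: ADA ⇒ BC·C·BC
    A ↦ BC
  step 0 ⇒ step 1: ADA ⇒ BC·C·BC
    D ↦ C

A->BC, B->BD, C->AD, D->C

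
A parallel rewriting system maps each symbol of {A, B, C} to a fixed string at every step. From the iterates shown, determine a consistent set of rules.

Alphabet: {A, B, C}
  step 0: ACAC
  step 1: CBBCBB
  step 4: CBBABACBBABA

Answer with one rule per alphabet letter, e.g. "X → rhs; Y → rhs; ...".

A->CB, B->A, C->B

  step 0 ⇒ step 1: ACAC ⇒ CB·B·CB·B
    A ↦ CB
    C ↦ B
    B ↦ A  (constrained at step 1)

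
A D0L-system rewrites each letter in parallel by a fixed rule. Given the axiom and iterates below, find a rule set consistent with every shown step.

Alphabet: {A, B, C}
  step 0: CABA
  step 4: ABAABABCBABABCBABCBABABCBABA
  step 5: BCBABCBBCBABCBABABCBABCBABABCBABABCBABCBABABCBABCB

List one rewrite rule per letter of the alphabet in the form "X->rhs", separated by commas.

A->BCB, B->A, C->B

  step 4 ⇒ step 5: ABAABABCBABABCBABCBABABCBABA ⇒ BCB·A·BCB·BCB·A·BCB·A·B·A·BCB·A·BCB·A·B·A·BCB·A·B·A·BCB·A·BCB·A·B·A·BCB·A·BCB
    A ↦ BCB
    B ↦ A
    C ↦ B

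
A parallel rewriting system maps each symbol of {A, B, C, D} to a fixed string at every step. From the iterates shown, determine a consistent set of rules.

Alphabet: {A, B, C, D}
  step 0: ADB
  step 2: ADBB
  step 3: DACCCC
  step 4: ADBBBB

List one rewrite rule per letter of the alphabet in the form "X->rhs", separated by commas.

A->D, B->CC, C->B, D->A

  step 3 ⇒ step 4: DACCCC ⇒ A·D·B·B·B·B
    A ↦ D
    C ↦ B
    D ↦ A
  step 2 ⇒ step 3: ADBB ⇒ D·A·CC·CC
    B ↦ CC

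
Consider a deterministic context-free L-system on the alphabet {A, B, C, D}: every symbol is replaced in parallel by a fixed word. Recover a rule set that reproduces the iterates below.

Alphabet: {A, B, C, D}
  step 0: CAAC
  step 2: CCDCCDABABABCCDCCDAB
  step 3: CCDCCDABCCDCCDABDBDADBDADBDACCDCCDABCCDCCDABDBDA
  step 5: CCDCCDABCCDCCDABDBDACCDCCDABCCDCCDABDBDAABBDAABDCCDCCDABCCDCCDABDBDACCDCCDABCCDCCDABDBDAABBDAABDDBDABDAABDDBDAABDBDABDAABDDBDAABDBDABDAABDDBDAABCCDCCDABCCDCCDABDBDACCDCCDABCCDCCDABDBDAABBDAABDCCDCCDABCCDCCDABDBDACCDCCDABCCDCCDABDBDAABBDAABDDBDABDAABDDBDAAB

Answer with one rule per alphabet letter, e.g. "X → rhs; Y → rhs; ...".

A->D, B->BDA, C->CCD, D->AB

  step 2 ⇒ step 3: CCDCCDABABABCCDCCDAB ⇒ CCD·CCD·AB·CCD·CCD·AB·D·BDA·D·BDA·D·BDA·CCD·CCD·AB·CCD·CCD·AB·D·BDA
    A ↦ D
    B ↦ BDA
    C ↦ CCD
    D ↦ AB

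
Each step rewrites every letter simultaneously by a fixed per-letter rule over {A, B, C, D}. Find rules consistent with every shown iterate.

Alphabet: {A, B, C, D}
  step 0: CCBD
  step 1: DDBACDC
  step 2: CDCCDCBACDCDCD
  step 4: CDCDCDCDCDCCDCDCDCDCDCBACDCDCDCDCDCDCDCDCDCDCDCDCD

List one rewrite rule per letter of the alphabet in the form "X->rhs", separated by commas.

  step 1 ⇒ step 2: DDBACDC ⇒ CDC·CDC·BA·C·D·CDC·D
    A ↦ C
    B ↦ BA
    C ↦ D
    D ↦ CDC

A->C, B->BA, C->D, D->CDC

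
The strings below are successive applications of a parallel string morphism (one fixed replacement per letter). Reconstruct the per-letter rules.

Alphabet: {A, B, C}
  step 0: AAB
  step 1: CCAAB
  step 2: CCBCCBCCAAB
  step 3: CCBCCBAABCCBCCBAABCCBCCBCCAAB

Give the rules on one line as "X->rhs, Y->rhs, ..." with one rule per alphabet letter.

  step 2 ⇒ step 3: CCBCCBCCAAB ⇒ CCB·CCB·AAB·CCB·CCB·AAB·CCB·CCB·C·C·AAB
    A ↦ C
    B ↦ AAB
    C ↦ CCB

A->C, B->AAB, C->CCB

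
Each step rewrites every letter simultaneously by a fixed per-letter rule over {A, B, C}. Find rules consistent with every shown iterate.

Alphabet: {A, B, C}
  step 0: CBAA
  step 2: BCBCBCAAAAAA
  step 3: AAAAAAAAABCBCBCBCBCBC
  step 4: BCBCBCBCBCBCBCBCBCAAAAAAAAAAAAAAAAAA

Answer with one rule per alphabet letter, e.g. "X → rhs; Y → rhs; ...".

A->BC, B->A, C->AA

  step 3 ⇒ step 4: AAAAAAAAABCBCBCBCBCBC ⇒ BC·BC·BC·BC·BC·BC·BC·BC·BC·A·AA·A·AA·A·AA·A·AA·A·AA·A·AA
    A ↦ BC
    B ↦ A
    C ↦ AA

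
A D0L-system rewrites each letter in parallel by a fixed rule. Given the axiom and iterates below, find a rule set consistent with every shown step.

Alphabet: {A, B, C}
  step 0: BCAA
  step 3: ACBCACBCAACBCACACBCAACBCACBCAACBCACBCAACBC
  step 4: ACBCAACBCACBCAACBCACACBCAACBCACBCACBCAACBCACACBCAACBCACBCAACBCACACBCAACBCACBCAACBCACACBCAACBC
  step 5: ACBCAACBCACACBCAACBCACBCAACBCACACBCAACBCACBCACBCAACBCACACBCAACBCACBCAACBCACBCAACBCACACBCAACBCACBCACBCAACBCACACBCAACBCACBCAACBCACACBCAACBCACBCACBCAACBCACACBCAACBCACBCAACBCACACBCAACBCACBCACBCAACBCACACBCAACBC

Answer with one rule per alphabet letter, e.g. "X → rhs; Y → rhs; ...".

  step 4 ⇒ step 5: ACBCAACBCACBCAACBCACACBCAACBCACBCACBCAACBCACACBCAACBCACBCAACBCACACBCAACBCACBCAACBCACACBCAACBC ⇒ AC·BC·AAC·BC·AC·AC·BC·AAC·BC·AC·BC·AAC·BC·AC·AC·BC·AAC·BC·AC·BC·AC·BC·AAC·BC·AC·AC·BC·AAC·BC·AC·BC·AAC·BC·AC·BC·AAC·BC·AC·AC·BC·AAC·BC·AC·BC·AC·BC·AAC·BC·AC·AC·BC·AAC·BC·AC·BC·AAC·BC·AC·AC·BC·AAC·BC·AC·BC·AC·BC·AAC·BC·AC·AC·BC·AAC·BC·AC·BC·AAC·BC·AC·AC·BC·AAC·BC·AC·BC·AC·BC·AAC·BC·AC·AC·BC·AAC·BC
    A ↦ AC
    B ↦ AAC
    C ↦ BC

A->AC, B->AAC, C->BC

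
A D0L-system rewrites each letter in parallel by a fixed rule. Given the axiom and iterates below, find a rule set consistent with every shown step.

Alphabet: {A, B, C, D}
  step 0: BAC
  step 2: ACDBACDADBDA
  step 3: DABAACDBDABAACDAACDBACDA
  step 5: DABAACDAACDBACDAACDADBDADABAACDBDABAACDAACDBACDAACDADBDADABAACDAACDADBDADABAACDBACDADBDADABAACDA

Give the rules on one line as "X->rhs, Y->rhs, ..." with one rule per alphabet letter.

  step 2 ⇒ step 3: ACDBACDADBDA ⇒ DA·BA·AC·DB·DA·BA·AC·DA·AC·DB·AC·DA
    A ↦ DA
    B ↦ DB
    C ↦ BA
    D ↦ AC

A->DA, B->DB, C->BA, D->AC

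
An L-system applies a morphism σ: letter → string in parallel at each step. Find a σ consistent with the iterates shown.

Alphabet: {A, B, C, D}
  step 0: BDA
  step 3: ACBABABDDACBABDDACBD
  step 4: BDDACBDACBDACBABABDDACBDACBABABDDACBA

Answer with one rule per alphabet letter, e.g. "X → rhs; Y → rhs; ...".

  step 3 ⇒ step 4: ACBABABDDACBABDDACBD ⇒ BD·D·AC·BD·AC·BD·AC·BA·BA·BD·D·AC·BD·AC·BA·BA·BD·D·AC·BA
    A ↦ BD
    B ↦ AC
    C ↦ D
    D ↦ BA

A->BD, B->AC, C->D, D->BA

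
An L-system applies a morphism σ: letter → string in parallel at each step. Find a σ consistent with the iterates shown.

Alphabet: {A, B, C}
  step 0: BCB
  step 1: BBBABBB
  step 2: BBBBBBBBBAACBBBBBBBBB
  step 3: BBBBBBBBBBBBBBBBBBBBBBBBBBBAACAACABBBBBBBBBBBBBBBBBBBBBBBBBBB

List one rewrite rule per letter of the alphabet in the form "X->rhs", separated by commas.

  step 2 ⇒ step 3: BBBBBBBBBAACBBBBBBBBB ⇒ BBB·BBB·BBB·BBB·BBB·BBB·BBB·BBB·BBB·AAC·AAC·A·BBB·BBB·BBB·BBB·BBB·BBB·BBB·BBB·BBB
    A ↦ AAC
    B ↦ BBB
    C ↦ A

A->AAC, B->BBB, C->A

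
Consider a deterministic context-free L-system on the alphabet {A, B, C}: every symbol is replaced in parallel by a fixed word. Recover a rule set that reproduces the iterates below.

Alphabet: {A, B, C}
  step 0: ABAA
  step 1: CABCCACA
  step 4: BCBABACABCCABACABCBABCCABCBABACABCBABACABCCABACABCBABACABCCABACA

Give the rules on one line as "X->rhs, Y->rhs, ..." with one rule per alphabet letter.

A->CA, B->BC, C->BA

  step 0 ⇒ step 1: ABAA ⇒ CA·BC·CA·CA
    A ↦ CA
    B ↦ BC
    C ↦ BA  (constrained at step 1)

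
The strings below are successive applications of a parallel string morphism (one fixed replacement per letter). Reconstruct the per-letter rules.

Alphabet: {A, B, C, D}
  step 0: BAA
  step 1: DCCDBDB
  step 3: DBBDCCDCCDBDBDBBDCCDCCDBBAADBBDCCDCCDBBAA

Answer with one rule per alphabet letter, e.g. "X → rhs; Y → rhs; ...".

  step 0 ⇒ step 1: BAA ⇒ DCC·DB·DB
    A ↦ DB
    B ↦ DCC
    C ↦ A  (constrained at step 1)
    D ↦ DBB  (constrained at step 1)

A->DB, B->DCC, C->A, D->DBB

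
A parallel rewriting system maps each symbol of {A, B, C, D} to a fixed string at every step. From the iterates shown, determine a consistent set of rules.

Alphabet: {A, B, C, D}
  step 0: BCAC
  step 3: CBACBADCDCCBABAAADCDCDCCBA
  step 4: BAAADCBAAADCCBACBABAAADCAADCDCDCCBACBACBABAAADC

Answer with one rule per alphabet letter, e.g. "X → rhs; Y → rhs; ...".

A->DC, B->AA, C->BA, D->C

  step 3 ⇒ step 4: CBACBADCDCCBABAAADCDCDCCBA ⇒ BA·AA·DC·BA·AA·DC·C·BA·C·BA·BA·AA·DC·AA·DC·DC·DC·C·BA·C·BA·C·BA·BA·AA·DC
    A ↦ DC
    B ↦ AA
    C ↦ BA
    D ↦ C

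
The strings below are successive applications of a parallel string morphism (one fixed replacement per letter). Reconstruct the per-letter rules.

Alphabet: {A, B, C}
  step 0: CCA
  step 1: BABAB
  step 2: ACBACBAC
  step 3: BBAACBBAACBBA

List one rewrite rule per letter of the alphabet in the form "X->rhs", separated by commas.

A->B, B->AC, C->BA

  step 2 ⇒ step 3: ACBACBAC ⇒ B·BA·AC·B·BA·AC·B·BA
    A ↦ B
    B ↦ AC
    C ↦ BA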